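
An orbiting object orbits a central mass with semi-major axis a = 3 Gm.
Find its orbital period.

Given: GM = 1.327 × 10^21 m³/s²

Convert to SI: a = 3 Gm = 3e+09 m.
Kepler's third law: T = 2π √(a³ / GM).
Substituting a = 3e+09 m and GM = 1.327e+21 m³/s²:
T = 2π √((3e+09)³ / 1.327e+21) s
T ≈ 2.834e+04 s = 7.873 hours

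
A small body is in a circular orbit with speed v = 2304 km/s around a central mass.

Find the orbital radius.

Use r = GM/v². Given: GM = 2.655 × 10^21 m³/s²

Convert to SI: v = 2304 km/s = 2.304e+06 m/s.
For a circular orbit, v² = GM / r, so r = GM / v².
r = 2.655e+21 / (2.304e+06)² m ≈ 5.001e+08 m = 500.1 Mm.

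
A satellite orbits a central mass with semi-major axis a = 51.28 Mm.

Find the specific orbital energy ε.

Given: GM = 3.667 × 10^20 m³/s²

Convert to SI: a = 51.28 Mm = 5.128e+07 m.
ε = −GM / (2a).
ε = −3.667e+20 / (2 · 5.128e+07) J/kg ≈ -3.575e+12 J/kg = -3575 GJ/kg.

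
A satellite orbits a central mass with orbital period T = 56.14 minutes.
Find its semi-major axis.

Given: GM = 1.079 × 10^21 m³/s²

Convert to SI: T = 56.14 minutes = 3368.4 s.
Invert Kepler's third law: a = (GM · T² / (4π²))^(1/3).
Substituting T = 3368.4 s and GM = 1.079e+21 m³/s²:
a = (1.079e+21 · (3368.4)² / (4π²))^(1/3) m
a ≈ 6.769e+08 m = 676.9 Mm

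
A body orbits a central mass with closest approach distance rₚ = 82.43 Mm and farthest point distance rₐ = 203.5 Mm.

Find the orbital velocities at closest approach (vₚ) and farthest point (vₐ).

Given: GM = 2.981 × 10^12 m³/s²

Convert to SI: rₚ = 82.43 Mm = 8.243e+07 m; rₐ = 203.5 Mm = 2.035e+08 m.
Use the vis-viva equation v² = GM(2/r − 1/a) with a = (rₚ + rₐ)/2 = (8.243e+07 + 2.035e+08)/2 = 1.42965e+08 m.
vₚ = √(GM · (2/rₚ − 1/a)) = √(2.981e+12 · (2/8.243e+07 − 1/1.42965e+08)) m/s ≈ 226.9 m/s = 226.9 m/s.
vₐ = √(GM · (2/rₐ − 1/a)) = √(2.981e+12 · (2/2.035e+08 − 1/1.42965e+08)) m/s ≈ 91.9 m/s = 91.9 m/s.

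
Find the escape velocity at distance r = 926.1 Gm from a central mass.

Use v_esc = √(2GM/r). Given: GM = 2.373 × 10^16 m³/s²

Convert to SI: r = 926.1 Gm = 9.261e+11 m.
Escape velocity comes from setting total energy to zero: ½v² − GM/r = 0 ⇒ v_esc = √(2GM / r).
v_esc = √(2 · 2.373e+16 / 9.261e+11) m/s ≈ 226.4 m/s = 226.4 m/s.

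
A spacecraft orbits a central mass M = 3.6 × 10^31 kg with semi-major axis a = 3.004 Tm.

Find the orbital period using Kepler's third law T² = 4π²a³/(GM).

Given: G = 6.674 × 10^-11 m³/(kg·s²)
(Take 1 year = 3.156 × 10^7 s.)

Convert to SI: a = 3.004 Tm = 3.004e+12 m.
GM = G · M = 6.674e-11 · 3.6e+31 = 2.40264e+21 m³/s².
Kepler's third law: T = 2π √(a³ / GM).
Substituting a = 3.004e+12 m and GM = 2.40264e+21 m³/s²:
T = 2π √((3.004e+12)³ / 2.40264e+21) s
T ≈ 6.674e+08 s = 21.15 years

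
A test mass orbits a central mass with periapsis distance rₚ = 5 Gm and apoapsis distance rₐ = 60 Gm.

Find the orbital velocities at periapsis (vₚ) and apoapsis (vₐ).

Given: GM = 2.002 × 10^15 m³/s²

Convert to SI: rₚ = 5 Gm = 5e+09 m; rₐ = 60 Gm = 6e+10 m.
Use the vis-viva equation v² = GM(2/r − 1/a) with a = (rₚ + rₐ)/2 = (5e+09 + 6e+10)/2 = 3.25e+10 m.
vₚ = √(GM · (2/rₚ − 1/a)) = √(2.002e+15 · (2/5e+09 − 1/3.25e+10)) m/s ≈ 859.8 m/s = 859.8 m/s.
vₐ = √(GM · (2/rₐ − 1/a)) = √(2.002e+15 · (2/6e+10 − 1/3.25e+10)) m/s ≈ 71.65 m/s = 71.65 m/s.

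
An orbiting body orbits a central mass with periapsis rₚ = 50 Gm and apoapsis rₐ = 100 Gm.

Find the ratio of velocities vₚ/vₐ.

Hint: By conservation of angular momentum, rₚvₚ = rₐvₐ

Convert to SI: rₚ = 50 Gm = 5e+10 m; rₐ = 100 Gm = 1e+11 m.
Conservation of angular momentum gives rₚvₚ = rₐvₐ, so vₚ/vₐ = rₐ/rₚ.
vₚ/vₐ = 1e+11 / 5e+10 ≈ 2.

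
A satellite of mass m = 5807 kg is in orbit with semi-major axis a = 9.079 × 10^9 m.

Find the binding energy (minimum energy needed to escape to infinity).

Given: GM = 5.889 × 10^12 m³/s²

Total orbital energy is E = −GMm/(2a); binding energy is E_bind = −E = GMm/(2a).
E_bind = 5.889e+12 · 5807 / (2 · 9.079e+09) J ≈ 1.883e+06 J = 1.883 MJ.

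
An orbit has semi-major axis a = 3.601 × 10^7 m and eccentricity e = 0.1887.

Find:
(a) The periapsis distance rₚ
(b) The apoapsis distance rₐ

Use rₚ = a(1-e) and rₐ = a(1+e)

(a) rₚ = a(1 − e) = 3.601e+07 · (1 − 0.1887) = 3.601e+07 · 0.8113 ≈ 2.921e+07 m = 2.921 × 10^7 m.
(b) rₐ = a(1 + e) = 3.601e+07 · (1 + 0.1887) = 3.601e+07 · 1.1887 ≈ 4.281e+07 m = 4.281 × 10^7 m.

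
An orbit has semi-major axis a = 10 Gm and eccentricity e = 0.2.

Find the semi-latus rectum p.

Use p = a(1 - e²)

Convert to SI: a = 10 Gm = 1e+10 m.
p = a (1 − e²).
p = 1e+10 · (1 − (0.2)²) = 1e+10 · 0.96 ≈ 9.6e+09 m = 9.6 Gm.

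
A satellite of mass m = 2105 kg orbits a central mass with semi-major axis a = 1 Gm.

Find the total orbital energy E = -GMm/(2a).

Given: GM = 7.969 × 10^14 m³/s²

Convert to SI: a = 1 Gm = 1e+09 m.
E = −GMm / (2a).
E = −7.969e+14 · 2105 / (2 · 1e+09) J ≈ -8.387e+08 J = -838.7 MJ.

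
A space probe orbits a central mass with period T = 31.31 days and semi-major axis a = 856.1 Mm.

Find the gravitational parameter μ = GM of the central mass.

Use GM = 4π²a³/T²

Convert to SI: T = 31.31 days = 2.70518e+06 s; a = 856.1 Mm = 8.561e+08 m.
GM = 4π² · a³ / T².
GM = 4π² · (8.561e+08)³ / (2.70518e+06)² m³/s² ≈ 3.385e+15 m³/s² = 3.385 × 10^15 m³/s².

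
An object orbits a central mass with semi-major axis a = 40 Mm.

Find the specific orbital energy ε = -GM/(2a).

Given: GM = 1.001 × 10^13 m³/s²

Convert to SI: a = 40 Mm = 4e+07 m.
ε = −GM / (2a).
ε = −1.001e+13 / (2 · 4e+07) J/kg ≈ -1.251e+05 J/kg = -125.1 kJ/kg.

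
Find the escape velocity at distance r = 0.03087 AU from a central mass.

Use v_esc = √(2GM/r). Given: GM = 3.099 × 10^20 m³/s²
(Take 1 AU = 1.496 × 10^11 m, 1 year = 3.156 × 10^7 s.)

Convert to SI: r = 0.03087 AU = 4.61815e+09 m.
Escape velocity comes from setting total energy to zero: ½v² − GM/r = 0 ⇒ v_esc = √(2GM / r).
v_esc = √(2 · 3.099e+20 / 4.61815e+09) m/s ≈ 3.663e+05 m/s = 77.29 AU/year.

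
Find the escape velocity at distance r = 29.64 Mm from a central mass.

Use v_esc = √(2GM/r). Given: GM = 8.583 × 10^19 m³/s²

Convert to SI: r = 29.64 Mm = 2.964e+07 m.
Escape velocity comes from setting total energy to zero: ½v² − GM/r = 0 ⇒ v_esc = √(2GM / r).
v_esc = √(2 · 8.583e+19 / 2.964e+07) m/s ≈ 2.407e+06 m/s = 2407 km/s.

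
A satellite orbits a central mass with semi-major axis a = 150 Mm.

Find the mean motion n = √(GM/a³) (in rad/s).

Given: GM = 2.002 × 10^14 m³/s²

Convert to SI: a = 150 Mm = 1.5e+08 m.
n = √(GM / a³).
n = √(2.002e+14 / (1.5e+08)³) rad/s ≈ 7.702e-06 rad/s.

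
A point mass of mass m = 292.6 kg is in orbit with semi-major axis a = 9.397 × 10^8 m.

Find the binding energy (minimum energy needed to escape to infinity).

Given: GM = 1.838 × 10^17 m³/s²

Total orbital energy is E = −GMm/(2a); binding energy is E_bind = −E = GMm/(2a).
E_bind = 1.838e+17 · 292.6 / (2 · 9.397e+08) J ≈ 2.862e+10 J = 28.62 GJ.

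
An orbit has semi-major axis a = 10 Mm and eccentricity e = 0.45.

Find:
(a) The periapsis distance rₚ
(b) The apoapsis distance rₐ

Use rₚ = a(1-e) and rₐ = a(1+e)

Convert to SI: a = 10 Mm = 1e+07 m.
(a) rₚ = a(1 − e) = 1e+07 · (1 − 0.45) = 1e+07 · 0.55 ≈ 5.5e+06 m = 5.5 Mm.
(b) rₐ = a(1 + e) = 1e+07 · (1 + 0.45) = 1e+07 · 1.45 ≈ 1.45e+07 m = 14.5 Mm.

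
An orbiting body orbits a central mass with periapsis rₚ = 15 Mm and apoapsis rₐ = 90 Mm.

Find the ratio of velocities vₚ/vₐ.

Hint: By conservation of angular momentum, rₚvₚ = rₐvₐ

Convert to SI: rₚ = 15 Mm = 1.5e+07 m; rₐ = 90 Mm = 9e+07 m.
Conservation of angular momentum gives rₚvₚ = rₐvₐ, so vₚ/vₐ = rₐ/rₚ.
vₚ/vₐ = 9e+07 / 1.5e+07 ≈ 6.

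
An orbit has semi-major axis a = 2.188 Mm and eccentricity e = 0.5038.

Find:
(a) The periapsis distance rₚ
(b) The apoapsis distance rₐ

Convert to SI: a = 2.188 Mm = 2.188e+06 m.
(a) rₚ = a(1 − e) = 2.188e+06 · (1 − 0.5038) = 2.188e+06 · 0.4962 ≈ 1.086e+06 m = 1.086 Mm.
(b) rₐ = a(1 + e) = 2.188e+06 · (1 + 0.5038) = 2.188e+06 · 1.5038 ≈ 3.29e+06 m = 3.29 Mm.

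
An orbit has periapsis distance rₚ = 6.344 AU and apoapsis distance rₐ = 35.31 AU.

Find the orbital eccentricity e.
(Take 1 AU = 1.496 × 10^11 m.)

Convert to SI: rₚ = 6.344 AU = 9.49062e+11 m; rₐ = 35.31 AU = 5.28238e+12 m.
e = (rₐ − rₚ) / (rₐ + rₚ).
e = (5.28238e+12 − 9.49062e+11) / (5.28238e+12 + 9.49062e+11) = 4.33331e+12 / 6.23144e+12 ≈ 0.6954.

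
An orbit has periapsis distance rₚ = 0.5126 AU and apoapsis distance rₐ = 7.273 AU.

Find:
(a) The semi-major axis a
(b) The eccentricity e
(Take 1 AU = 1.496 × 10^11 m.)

Convert to SI: rₚ = 0.5126 AU = 7.6685e+10 m; rₐ = 7.273 AU = 1.08804e+12 m.
(a) a = (rₚ + rₐ) / 2 = (7.6685e+10 + 1.08804e+12) / 2 ≈ 5.824e+11 m = 3.893 AU.
(b) e = (rₐ − rₚ) / (rₐ + rₚ) = (1.08804e+12 − 7.6685e+10) / (1.08804e+12 + 7.6685e+10) ≈ 0.8683.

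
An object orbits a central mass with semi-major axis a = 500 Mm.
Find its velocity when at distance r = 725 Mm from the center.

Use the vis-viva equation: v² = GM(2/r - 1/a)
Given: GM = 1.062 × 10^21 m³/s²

Convert to SI: a = 500 Mm = 5e+08 m; r = 725 Mm = 7.25e+08 m.
Vis-viva: v = √(GM · (2/r − 1/a)).
2/r − 1/a = 2/7.25e+08 − 1/5e+08 = 7.58621e-10 m⁻¹.
v = √(1.062e+21 · 7.58621e-10) m/s ≈ 8.976e+05 m/s = 897.6 km/s.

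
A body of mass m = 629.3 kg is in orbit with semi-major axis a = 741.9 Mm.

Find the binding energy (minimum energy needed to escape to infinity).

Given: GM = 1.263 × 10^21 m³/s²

Convert to SI: a = 741.9 Mm = 7.419e+08 m.
Total orbital energy is E = −GMm/(2a); binding energy is E_bind = −E = GMm/(2a).
E_bind = 1.263e+21 · 629.3 / (2 · 7.419e+08) J ≈ 5.357e+14 J = 535.7 TJ.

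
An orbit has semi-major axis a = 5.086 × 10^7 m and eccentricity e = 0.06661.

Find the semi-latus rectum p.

p = a (1 − e²).
p = 5.086e+07 · (1 − (0.06661)²) = 5.086e+07 · 0.995563 ≈ 5.063e+07 m = 5.063 × 10^7 m.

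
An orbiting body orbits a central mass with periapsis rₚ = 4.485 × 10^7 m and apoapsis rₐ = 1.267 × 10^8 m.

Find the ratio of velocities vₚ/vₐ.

Conservation of angular momentum gives rₚvₚ = rₐvₐ, so vₚ/vₐ = rₐ/rₚ.
vₚ/vₐ = 1.267e+08 / 4.485e+07 ≈ 2.825.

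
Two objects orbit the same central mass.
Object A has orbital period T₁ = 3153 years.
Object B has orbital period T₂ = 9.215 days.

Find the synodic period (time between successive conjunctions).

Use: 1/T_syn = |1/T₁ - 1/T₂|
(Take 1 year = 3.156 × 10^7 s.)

Convert to SI: T₁ = 3153 years = 9.95087e+10 s; T₂ = 9.215 days = 796176 s.
T_syn = |T₁ · T₂ / (T₁ − T₂)|.
T_syn = |9.95087e+10 · 796176 / (9.95087e+10 − 796176)| s ≈ 7.962e+05 s = 9.215 days.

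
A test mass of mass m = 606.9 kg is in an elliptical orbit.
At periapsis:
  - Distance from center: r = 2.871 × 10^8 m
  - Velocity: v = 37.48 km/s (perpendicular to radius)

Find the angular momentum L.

Convert to SI: v = 37.48 km/s = 37480 m/s.
Since v is perpendicular to r, L = m · v · r.
L = 606.9 · 37480 · 2.871e+08 kg·m²/s ≈ 6.531e+15 kg·m²/s.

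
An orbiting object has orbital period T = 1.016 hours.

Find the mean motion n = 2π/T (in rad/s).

Convert to SI: T = 1.016 hours = 3657.6 s.
n = 2π / T.
n = 2π / 3657.6 s ≈ 0.001718 rad/s.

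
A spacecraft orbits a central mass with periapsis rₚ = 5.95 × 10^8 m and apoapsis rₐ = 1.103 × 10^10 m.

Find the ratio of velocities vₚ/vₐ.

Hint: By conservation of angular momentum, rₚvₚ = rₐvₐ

Conservation of angular momentum gives rₚvₚ = rₐvₐ, so vₚ/vₐ = rₐ/rₚ.
vₚ/vₐ = 1.103e+10 / 5.95e+08 ≈ 18.54.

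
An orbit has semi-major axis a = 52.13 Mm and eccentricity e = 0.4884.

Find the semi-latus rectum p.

Convert to SI: a = 52.13 Mm = 5.213e+07 m.
p = a (1 − e²).
p = 5.213e+07 · (1 − (0.4884)²) = 5.213e+07 · 0.761465 ≈ 3.97e+07 m = 39.7 Mm.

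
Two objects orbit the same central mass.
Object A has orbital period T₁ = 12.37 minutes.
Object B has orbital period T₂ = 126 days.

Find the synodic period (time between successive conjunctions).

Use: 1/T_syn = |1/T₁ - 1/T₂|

Convert to SI: T₁ = 12.37 minutes = 742.2 s; T₂ = 126 days = 1.08864e+07 s.
T_syn = |T₁ · T₂ / (T₁ − T₂)|.
T_syn = |742.2 · 1.08864e+07 / (742.2 − 1.08864e+07)| s ≈ 742.3 s = 12.37 minutes.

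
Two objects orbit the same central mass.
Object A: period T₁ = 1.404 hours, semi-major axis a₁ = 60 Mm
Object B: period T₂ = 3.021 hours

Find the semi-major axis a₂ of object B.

Convert to SI: T₁ = 1.404 hours = 5054.4 s; a₁ = 60 Mm = 6e+07 m; T₂ = 3.021 hours = 10875.6 s.
Kepler's third law: (T₁/T₂)² = (a₁/a₂)³ ⇒ a₂ = a₁ · (T₂/T₁)^(2/3).
T₂/T₁ = 10875.6 / 5054.4 = 2.15171.
a₂ = 6e+07 · (2.15171)^(2/3) m ≈ 1e+08 m = 100 Mm.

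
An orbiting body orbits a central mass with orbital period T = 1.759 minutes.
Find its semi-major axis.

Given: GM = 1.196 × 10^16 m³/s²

Convert to SI: T = 1.759 minutes = 105.54 s.
Invert Kepler's third law: a = (GM · T² / (4π²))^(1/3).
Substituting T = 105.54 s and GM = 1.196e+16 m³/s²:
a = (1.196e+16 · (105.54)² / (4π²))^(1/3) m
a ≈ 1.5e+06 m = 1.5 Mm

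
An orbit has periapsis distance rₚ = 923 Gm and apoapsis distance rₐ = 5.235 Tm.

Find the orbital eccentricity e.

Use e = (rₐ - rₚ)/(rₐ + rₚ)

Convert to SI: rₚ = 923 Gm = 9.23e+11 m; rₐ = 5.235 Tm = 5.235e+12 m.
e = (rₐ − rₚ) / (rₐ + rₚ).
e = (5.235e+12 − 9.23e+11) / (5.235e+12 + 9.23e+11) = 4.312e+12 / 6.158e+12 ≈ 0.7002.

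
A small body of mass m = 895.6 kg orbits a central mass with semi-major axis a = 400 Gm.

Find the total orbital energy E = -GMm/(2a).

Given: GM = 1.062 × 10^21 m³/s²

Convert to SI: a = 400 Gm = 4e+11 m.
E = −GMm / (2a).
E = −1.062e+21 · 895.6 / (2 · 4e+11) J ≈ -1.189e+12 J = -1.189 TJ.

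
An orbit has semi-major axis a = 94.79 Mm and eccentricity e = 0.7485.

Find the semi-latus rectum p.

Convert to SI: a = 94.79 Mm = 9.479e+07 m.
p = a (1 − e²).
p = 9.479e+07 · (1 − (0.7485)²) = 9.479e+07 · 0.439748 ≈ 4.168e+07 m = 41.68 Mm.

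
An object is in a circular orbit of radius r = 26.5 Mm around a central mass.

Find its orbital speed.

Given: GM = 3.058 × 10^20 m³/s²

Convert to SI: r = 26.5 Mm = 2.65e+07 m.
For a circular orbit, gravity supplies the centripetal force, so v = √(GM / r).
v = √(3.058e+20 / 2.65e+07) m/s ≈ 3.397e+06 m/s = 3397 km/s.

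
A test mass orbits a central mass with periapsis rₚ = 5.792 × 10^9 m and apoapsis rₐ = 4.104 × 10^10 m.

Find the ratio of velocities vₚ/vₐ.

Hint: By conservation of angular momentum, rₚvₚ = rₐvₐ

Conservation of angular momentum gives rₚvₚ = rₐvₐ, so vₚ/vₐ = rₐ/rₚ.
vₚ/vₐ = 4.104e+10 / 5.792e+09 ≈ 7.086.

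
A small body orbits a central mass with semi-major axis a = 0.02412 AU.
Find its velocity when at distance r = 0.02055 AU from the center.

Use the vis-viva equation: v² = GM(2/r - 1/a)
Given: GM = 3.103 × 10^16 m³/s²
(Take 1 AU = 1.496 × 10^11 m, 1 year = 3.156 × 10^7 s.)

Convert to SI: a = 0.02412 AU = 3.60835e+09 m; r = 0.02055 AU = 3.07428e+09 m.
Vis-viva: v = √(GM · (2/r − 1/a)).
2/r − 1/a = 2/3.07428e+09 − 1/3.60835e+09 = 3.73424e-10 m⁻¹.
v = √(3.103e+16 · 3.73424e-10) m/s ≈ 3404 m/s = 0.7181 AU/year.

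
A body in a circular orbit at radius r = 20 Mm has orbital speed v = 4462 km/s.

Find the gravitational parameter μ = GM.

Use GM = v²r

Convert to SI: r = 20 Mm = 2e+07 m; v = 4462 km/s = 4.462e+06 m/s.
For a circular orbit v² = GM/r, so GM = v² · r.
GM = (4.462e+06)² · 2e+07 m³/s² ≈ 3.982e+20 m³/s² = 3.982 × 10^20 m³/s².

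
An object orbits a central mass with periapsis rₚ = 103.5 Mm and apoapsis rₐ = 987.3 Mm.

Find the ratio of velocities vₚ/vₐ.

Convert to SI: rₚ = 103.5 Mm = 1.035e+08 m; rₐ = 987.3 Mm = 9.873e+08 m.
Conservation of angular momentum gives rₚvₚ = rₐvₐ, so vₚ/vₐ = rₐ/rₚ.
vₚ/vₐ = 9.873e+08 / 1.035e+08 ≈ 9.539.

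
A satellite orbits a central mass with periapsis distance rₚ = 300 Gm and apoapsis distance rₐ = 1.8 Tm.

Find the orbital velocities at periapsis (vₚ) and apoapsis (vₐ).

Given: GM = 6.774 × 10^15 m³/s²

Convert to SI: rₚ = 300 Gm = 3e+11 m; rₐ = 1.8 Tm = 1.8e+12 m.
Use the vis-viva equation v² = GM(2/r − 1/a) with a = (rₚ + rₐ)/2 = (3e+11 + 1.8e+12)/2 = 1.05e+12 m.
vₚ = √(GM · (2/rₚ − 1/a)) = √(6.774e+15 · (2/3e+11 − 1/1.05e+12)) m/s ≈ 196.7 m/s = 196.7 m/s.
vₐ = √(GM · (2/rₐ − 1/a)) = √(6.774e+15 · (2/1.8e+12 − 1/1.05e+12)) m/s ≈ 32.79 m/s = 32.79 m/s.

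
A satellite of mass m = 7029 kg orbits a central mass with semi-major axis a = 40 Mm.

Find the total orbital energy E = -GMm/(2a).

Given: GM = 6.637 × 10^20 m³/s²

Convert to SI: a = 40 Mm = 4e+07 m.
E = −GMm / (2a).
E = −6.637e+20 · 7029 / (2 · 4e+07) J ≈ -5.831e+16 J = -58.31 PJ.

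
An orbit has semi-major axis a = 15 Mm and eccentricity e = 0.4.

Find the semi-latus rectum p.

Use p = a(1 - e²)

Convert to SI: a = 15 Mm = 1.5e+07 m.
p = a (1 − e²).
p = 1.5e+07 · (1 − (0.4)²) = 1.5e+07 · 0.84 ≈ 1.26e+07 m = 12.6 Mm.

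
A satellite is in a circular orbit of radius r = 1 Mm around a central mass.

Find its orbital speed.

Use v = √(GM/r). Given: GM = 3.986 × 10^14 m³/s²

Convert to SI: r = 1 Mm = 1e+06 m.
For a circular orbit, gravity supplies the centripetal force, so v = √(GM / r).
v = √(3.986e+14 / 1e+06) m/s ≈ 1.996e+04 m/s = 19.96 km/s.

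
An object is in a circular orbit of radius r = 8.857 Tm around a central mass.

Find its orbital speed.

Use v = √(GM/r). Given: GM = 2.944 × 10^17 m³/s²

Convert to SI: r = 8.857 Tm = 8.857e+12 m.
For a circular orbit, gravity supplies the centripetal force, so v = √(GM / r).
v = √(2.944e+17 / 8.857e+12) m/s ≈ 182.3 m/s = 182.3 m/s.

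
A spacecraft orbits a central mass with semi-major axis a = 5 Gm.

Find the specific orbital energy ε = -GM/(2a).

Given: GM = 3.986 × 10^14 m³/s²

Convert to SI: a = 5 Gm = 5e+09 m.
ε = −GM / (2a).
ε = −3.986e+14 / (2 · 5e+09) J/kg ≈ -3.986e+04 J/kg = -39.86 kJ/kg.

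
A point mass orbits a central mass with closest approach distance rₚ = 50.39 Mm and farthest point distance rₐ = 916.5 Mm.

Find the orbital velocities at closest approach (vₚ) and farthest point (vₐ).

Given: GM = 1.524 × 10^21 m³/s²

Convert to SI: rₚ = 50.39 Mm = 5.039e+07 m; rₐ = 916.5 Mm = 9.165e+08 m.
Use the vis-viva equation v² = GM(2/r − 1/a) with a = (rₚ + rₐ)/2 = (5.039e+07 + 9.165e+08)/2 = 4.83445e+08 m.
vₚ = √(GM · (2/rₚ − 1/a)) = √(1.524e+21 · (2/5.039e+07 − 1/4.83445e+08)) m/s ≈ 7.572e+06 m/s = 7572 km/s.
vₐ = √(GM · (2/rₐ − 1/a)) = √(1.524e+21 · (2/9.165e+08 − 1/4.83445e+08)) m/s ≈ 4.163e+05 m/s = 416.3 km/s.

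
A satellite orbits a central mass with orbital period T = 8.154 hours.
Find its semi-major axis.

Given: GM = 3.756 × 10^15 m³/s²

Convert to SI: T = 8.154 hours = 29354.4 s.
Invert Kepler's third law: a = (GM · T² / (4π²))^(1/3).
Substituting T = 29354.4 s and GM = 3.756e+15 m³/s²:
a = (3.756e+15 · (29354.4)² / (4π²))^(1/3) m
a ≈ 4.344e+07 m = 43.44 Mm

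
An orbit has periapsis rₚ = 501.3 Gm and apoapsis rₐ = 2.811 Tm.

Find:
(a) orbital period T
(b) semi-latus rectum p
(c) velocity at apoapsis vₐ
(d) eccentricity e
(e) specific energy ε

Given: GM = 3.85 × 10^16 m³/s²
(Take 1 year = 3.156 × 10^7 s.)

Convert to SI: rₚ = 501.3 Gm = 5.013e+11 m; rₐ = 2.811 Tm = 2.811e+12 m.
(a) With a = (rₚ + rₐ)/2 = 1.65615e+12 m, T = 2π √(a³/GM) = 2π √((1.65615e+12)³/3.85e+16) s ≈ 6.825e+10 s
(b) From a = (rₚ + rₐ)/2 = 1.65615e+12 m and e = (rₐ − rₚ)/(rₐ + rₚ) = 0.69731, p = a(1 − e²) = 1.65615e+12 · (1 − (0.69731)²) ≈ 8.509e+11 m
(c) With a = (rₚ + rₐ)/2 = 1.65615e+12 m, vₐ = √(GM (2/rₐ − 1/a)) = √(3.85e+16 · (2/2.811e+12 − 1/1.65615e+12)) m/s ≈ 64.39 m/s
(d) e = (rₐ − rₚ)/(rₐ + rₚ) = (2.811e+12 − 5.013e+11)/(2.811e+12 + 5.013e+11) ≈ 0.6973
(e) With a = (rₚ + rₐ)/2 = 1.65615e+12 m, ε = −GM/(2a) = −3.85e+16/(2 · 1.65615e+12) J/kg ≈ -1.162e+04 J/kg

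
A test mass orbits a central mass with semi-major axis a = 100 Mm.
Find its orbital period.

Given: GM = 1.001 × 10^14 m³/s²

Convert to SI: a = 100 Mm = 1e+08 m.
Kepler's third law: T = 2π √(a³ / GM).
Substituting a = 1e+08 m and GM = 1.001e+14 m³/s²:
T = 2π √((1e+08)³ / 1.001e+14) s
T ≈ 6.28e+05 s = 7.269 days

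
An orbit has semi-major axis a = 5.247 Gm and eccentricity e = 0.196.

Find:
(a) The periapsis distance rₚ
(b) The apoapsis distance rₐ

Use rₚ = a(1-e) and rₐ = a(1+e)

Convert to SI: a = 5.247 Gm = 5.247e+09 m.
(a) rₚ = a(1 − e) = 5.247e+09 · (1 − 0.196) = 5.247e+09 · 0.804 ≈ 4.219e+09 m = 4.219 Gm.
(b) rₐ = a(1 + e) = 5.247e+09 · (1 + 0.196) = 5.247e+09 · 1.196 ≈ 6.275e+09 m = 6.275 Gm.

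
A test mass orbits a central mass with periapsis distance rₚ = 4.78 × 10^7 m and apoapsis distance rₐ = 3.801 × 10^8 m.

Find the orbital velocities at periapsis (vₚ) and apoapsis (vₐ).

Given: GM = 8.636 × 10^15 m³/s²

Use the vis-viva equation v² = GM(2/r − 1/a) with a = (rₚ + rₐ)/2 = (4.78e+07 + 3.801e+08)/2 = 2.1395e+08 m.
vₚ = √(GM · (2/rₚ − 1/a)) = √(8.636e+15 · (2/4.78e+07 − 1/2.1395e+08)) m/s ≈ 1.792e+04 m/s = 17.92 km/s.
vₐ = √(GM · (2/rₐ − 1/a)) = √(8.636e+15 · (2/3.801e+08 − 1/2.1395e+08)) m/s ≈ 2253 m/s = 2.253 km/s.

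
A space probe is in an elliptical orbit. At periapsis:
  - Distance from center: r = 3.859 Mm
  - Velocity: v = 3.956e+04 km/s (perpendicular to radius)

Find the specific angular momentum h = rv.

Convert to SI: r = 3.859 Mm = 3.859e+06 m; v = 3.956e+04 km/s = 3.956e+07 m/s.
With v perpendicular to r, h = r · v.
h = 3.859e+06 · 3.956e+07 m²/s ≈ 1.527e+14 m²/s.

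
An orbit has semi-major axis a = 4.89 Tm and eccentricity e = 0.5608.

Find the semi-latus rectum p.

Convert to SI: a = 4.89 Tm = 4.89e+12 m.
p = a (1 − e²).
p = 4.89e+12 · (1 − (0.5608)²) = 4.89e+12 · 0.685503 ≈ 3.352e+12 m = 3.352 Tm.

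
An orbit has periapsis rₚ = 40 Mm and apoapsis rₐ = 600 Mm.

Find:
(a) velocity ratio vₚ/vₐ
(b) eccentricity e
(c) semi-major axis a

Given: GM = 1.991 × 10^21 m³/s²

Convert to SI: rₚ = 40 Mm = 4e+07 m; rₐ = 600 Mm = 6e+08 m.
(a) Conservation of angular momentum (rₚvₚ = rₐvₐ) gives vₚ/vₐ = rₐ/rₚ = 6e+08/4e+07 ≈ 15
(b) e = (rₐ − rₚ)/(rₐ + rₚ) = (6e+08 − 4e+07)/(6e+08 + 4e+07) ≈ 0.875
(c) a = (rₚ + rₐ)/2 = (4e+07 + 6e+08)/2 ≈ 3.2e+08 m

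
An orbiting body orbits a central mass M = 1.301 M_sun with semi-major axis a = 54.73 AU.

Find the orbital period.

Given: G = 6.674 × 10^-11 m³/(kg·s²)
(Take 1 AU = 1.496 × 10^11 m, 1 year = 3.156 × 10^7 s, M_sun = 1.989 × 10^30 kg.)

Convert to SI: a = 54.73 AU = 8.18761e+12 m; M = 1.301 M_sun = 2.58769e+30 kg.
GM = G · M = 6.674e-11 · 2.58769e+30 = 1.72702e+20 m³/s².
Kepler's third law: T = 2π √(a³ / GM).
Substituting a = 8.18761e+12 m and GM = 1.72702e+20 m³/s²:
T = 2π √((8.18761e+12)³ / 1.72702e+20) s
T ≈ 1.12e+10 s = 354.9 years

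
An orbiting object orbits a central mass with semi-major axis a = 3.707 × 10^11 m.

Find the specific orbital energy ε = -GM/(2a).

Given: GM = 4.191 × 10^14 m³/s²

ε = −GM / (2a).
ε = −4.191e+14 / (2 · 3.707e+11) J/kg ≈ -565.3 J/kg = -565.3 J/kg.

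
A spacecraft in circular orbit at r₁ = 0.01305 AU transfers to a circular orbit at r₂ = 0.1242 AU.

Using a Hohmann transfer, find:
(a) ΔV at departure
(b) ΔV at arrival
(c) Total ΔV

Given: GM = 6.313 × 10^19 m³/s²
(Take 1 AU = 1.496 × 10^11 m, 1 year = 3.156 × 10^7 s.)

Convert to SI: r₁ = 0.01305 AU = 1.95228e+09 m; r₂ = 0.1242 AU = 1.85803e+10 m.
Transfer semi-major axis: a_t = (r₁ + r₂)/2 = (1.95228e+09 + 1.85803e+10)/2 = 1.02663e+10 m.
Circular speeds: v₁ = √(GM/r₁) = 179824 m/s, v₂ = √(GM/r₂) = 58289.6 m/s.
Transfer speeds (vis-viva v² = GM(2/r − 1/a_t)): v₁ᵗ = 241917 m/s, v₂ᵗ = 25418.8 m/s.
(a) ΔV₁ = |v₁ᵗ − v₁| ≈ 6.209e+04 m/s = 13.1 AU/year.
(b) ΔV₂ = |v₂ − v₂ᵗ| ≈ 3.287e+04 m/s = 6.935 AU/year.
(c) ΔV_total = ΔV₁ + ΔV₂ ≈ 9.496e+04 m/s = 20.03 AU/year.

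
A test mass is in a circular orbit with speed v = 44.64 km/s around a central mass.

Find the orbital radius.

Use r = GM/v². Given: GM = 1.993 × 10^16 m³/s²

Convert to SI: v = 44.64 km/s = 44640 m/s.
For a circular orbit, v² = GM / r, so r = GM / v².
r = 1.993e+16 / (44640)² m ≈ 1e+07 m = 10 Mm.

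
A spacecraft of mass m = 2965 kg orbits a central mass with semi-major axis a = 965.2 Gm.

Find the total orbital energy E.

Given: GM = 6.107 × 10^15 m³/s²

Convert to SI: a = 965.2 Gm = 9.652e+11 m.
E = −GMm / (2a).
E = −6.107e+15 · 2965 / (2 · 9.652e+11) J ≈ -9.38e+06 J = -9.38 MJ.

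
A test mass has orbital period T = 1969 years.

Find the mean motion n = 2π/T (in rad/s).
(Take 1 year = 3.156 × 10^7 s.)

Convert to SI: T = 1969 years = 6.21416e+10 s.
n = 2π / T.
n = 2π / 6.21416e+10 s ≈ 1.011e-10 rad/s.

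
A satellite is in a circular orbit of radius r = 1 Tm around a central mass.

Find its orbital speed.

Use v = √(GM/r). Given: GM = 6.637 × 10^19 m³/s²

Convert to SI: r = 1 Tm = 1e+12 m.
For a circular orbit, gravity supplies the centripetal force, so v = √(GM / r).
v = √(6.637e+19 / 1e+12) m/s ≈ 8147 m/s = 8.147 km/s.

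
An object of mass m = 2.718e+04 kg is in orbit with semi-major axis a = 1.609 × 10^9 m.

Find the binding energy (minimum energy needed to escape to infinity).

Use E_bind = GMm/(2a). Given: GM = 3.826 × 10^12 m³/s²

Total orbital energy is E = −GMm/(2a); binding energy is E_bind = −E = GMm/(2a).
E_bind = 3.826e+12 · 2.718e+04 / (2 · 1.609e+09) J ≈ 3.232e+07 J = 32.32 MJ.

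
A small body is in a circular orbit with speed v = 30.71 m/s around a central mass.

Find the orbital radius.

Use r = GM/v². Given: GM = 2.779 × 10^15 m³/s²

For a circular orbit, v² = GM / r, so r = GM / v².
r = 2.779e+15 / (30.71)² m ≈ 2.947e+12 m = 2.947 Tm.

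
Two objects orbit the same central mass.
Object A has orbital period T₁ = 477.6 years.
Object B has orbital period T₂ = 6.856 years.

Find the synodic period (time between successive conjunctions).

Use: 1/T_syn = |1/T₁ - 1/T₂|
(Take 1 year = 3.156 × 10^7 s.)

Convert to SI: T₁ = 477.6 years = 1.50731e+10 s; T₂ = 6.856 years = 2.16375e+08 s.
T_syn = |T₁ · T₂ / (T₁ − T₂)|.
T_syn = |1.50731e+10 · 2.16375e+08 / (1.50731e+10 − 2.16375e+08)| s ≈ 2.195e+08 s = 6.956 years.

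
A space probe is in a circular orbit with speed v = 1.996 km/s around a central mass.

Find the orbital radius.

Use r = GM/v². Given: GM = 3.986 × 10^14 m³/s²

Convert to SI: v = 1.996 km/s = 1996 m/s.
For a circular orbit, v² = GM / r, so r = GM / v².
r = 3.986e+14 / (1996)² m ≈ 1e+08 m = 100 Mm.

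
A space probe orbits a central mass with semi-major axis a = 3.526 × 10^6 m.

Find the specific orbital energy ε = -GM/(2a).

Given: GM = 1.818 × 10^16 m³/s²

ε = −GM / (2a).
ε = −1.818e+16 / (2 · 3.526e+06) J/kg ≈ -2.578e+09 J/kg = -2.578 GJ/kg.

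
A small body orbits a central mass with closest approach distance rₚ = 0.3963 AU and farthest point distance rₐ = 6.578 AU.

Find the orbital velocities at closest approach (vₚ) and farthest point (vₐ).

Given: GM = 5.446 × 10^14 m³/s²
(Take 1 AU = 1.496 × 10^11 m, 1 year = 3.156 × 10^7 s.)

Convert to SI: rₚ = 0.3963 AU = 5.92865e+10 m; rₐ = 6.578 AU = 9.84069e+11 m.
Use the vis-viva equation v² = GM(2/r − 1/a) with a = (rₚ + rₐ)/2 = (5.92865e+10 + 9.84069e+11)/2 = 5.21678e+11 m.
vₚ = √(GM · (2/rₚ − 1/a)) = √(5.446e+14 · (2/5.92865e+10 − 1/5.21678e+11)) m/s ≈ 131.6 m/s = 0.02777 AU/year.
vₐ = √(GM · (2/rₐ − 1/a)) = √(5.446e+14 · (2/9.84069e+11 − 1/5.21678e+11)) m/s ≈ 7.931 m/s = 0.001673 AU/year.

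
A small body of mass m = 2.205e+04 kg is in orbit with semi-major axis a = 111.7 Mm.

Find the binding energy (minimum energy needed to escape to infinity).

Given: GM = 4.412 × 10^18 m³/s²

Convert to SI: a = 111.7 Mm = 1.117e+08 m.
Total orbital energy is E = −GMm/(2a); binding energy is E_bind = −E = GMm/(2a).
E_bind = 4.412e+18 · 2.205e+04 / (2 · 1.117e+08) J ≈ 4.355e+14 J = 435.5 TJ.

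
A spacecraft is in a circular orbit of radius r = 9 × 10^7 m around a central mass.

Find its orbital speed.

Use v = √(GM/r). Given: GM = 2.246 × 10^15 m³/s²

For a circular orbit, gravity supplies the centripetal force, so v = √(GM / r).
v = √(2.246e+15 / 9e+07) m/s ≈ 4996 m/s = 4.996 km/s.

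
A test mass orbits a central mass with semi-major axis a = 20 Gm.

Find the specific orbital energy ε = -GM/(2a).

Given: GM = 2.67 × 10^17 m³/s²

Convert to SI: a = 20 Gm = 2e+10 m.
ε = −GM / (2a).
ε = −2.67e+17 / (2 · 2e+10) J/kg ≈ -6.675e+06 J/kg = -6.675 MJ/kg.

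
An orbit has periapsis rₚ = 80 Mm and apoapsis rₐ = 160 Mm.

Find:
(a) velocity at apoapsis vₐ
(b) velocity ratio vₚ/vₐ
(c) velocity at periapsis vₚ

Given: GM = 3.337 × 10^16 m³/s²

Convert to SI: rₚ = 80 Mm = 8e+07 m; rₐ = 160 Mm = 1.6e+08 m.
(a) With a = (rₚ + rₐ)/2 = 1.2e+08 m, vₐ = √(GM (2/rₐ − 1/a)) = √(3.337e+16 · (2/1.6e+08 − 1/1.2e+08)) m/s ≈ 1.179e+04 m/s
(b) Conservation of angular momentum (rₚvₚ = rₐvₐ) gives vₚ/vₐ = rₐ/rₚ = 1.6e+08/8e+07 ≈ 2
(c) With a = (rₚ + rₐ)/2 = 1.2e+08 m, vₚ = √(GM (2/rₚ − 1/a)) = √(3.337e+16 · (2/8e+07 − 1/1.2e+08)) m/s ≈ 2.358e+04 m/s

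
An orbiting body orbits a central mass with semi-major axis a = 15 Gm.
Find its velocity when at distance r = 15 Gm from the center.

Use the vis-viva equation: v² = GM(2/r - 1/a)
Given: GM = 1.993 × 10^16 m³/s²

Convert to SI: a = 15 Gm = 1.5e+10 m; r = 15 Gm = 1.5e+10 m.
Vis-viva: v = √(GM · (2/r − 1/a)).
2/r − 1/a = 2/1.5e+10 − 1/1.5e+10 = 6.66667e-11 m⁻¹.
v = √(1.993e+16 · 6.66667e-11) m/s ≈ 1153 m/s = 1.153 km/s.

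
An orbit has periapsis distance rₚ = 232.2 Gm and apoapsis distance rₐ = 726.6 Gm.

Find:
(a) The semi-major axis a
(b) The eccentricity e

Convert to SI: rₚ = 232.2 Gm = 2.322e+11 m; rₐ = 726.6 Gm = 7.266e+11 m.
(a) a = (rₚ + rₐ) / 2 = (2.322e+11 + 7.266e+11) / 2 ≈ 4.794e+11 m = 479.4 Gm.
(b) e = (rₐ − rₚ) / (rₐ + rₚ) = (7.266e+11 − 2.322e+11) / (7.266e+11 + 2.322e+11) ≈ 0.5156.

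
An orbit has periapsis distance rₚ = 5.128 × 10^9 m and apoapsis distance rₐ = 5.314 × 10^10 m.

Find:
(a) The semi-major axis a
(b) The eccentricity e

(a) a = (rₚ + rₐ) / 2 = (5.128e+09 + 5.314e+10) / 2 ≈ 2.913e+10 m = 2.913 × 10^10 m.
(b) e = (rₐ − rₚ) / (rₐ + rₚ) = (5.314e+10 − 5.128e+09) / (5.314e+10 + 5.128e+09) ≈ 0.824.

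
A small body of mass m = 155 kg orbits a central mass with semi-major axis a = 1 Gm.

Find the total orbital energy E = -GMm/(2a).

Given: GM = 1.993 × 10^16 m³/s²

Convert to SI: a = 1 Gm = 1e+09 m.
E = −GMm / (2a).
E = −1.993e+16 · 155 / (2 · 1e+09) J ≈ -1.545e+09 J = -1.545 GJ.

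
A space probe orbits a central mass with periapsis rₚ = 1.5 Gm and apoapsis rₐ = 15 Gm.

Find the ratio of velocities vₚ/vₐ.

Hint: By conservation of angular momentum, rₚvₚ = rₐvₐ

Convert to SI: rₚ = 1.5 Gm = 1.5e+09 m; rₐ = 15 Gm = 1.5e+10 m.
Conservation of angular momentum gives rₚvₚ = rₐvₐ, so vₚ/vₐ = rₐ/rₚ.
vₚ/vₐ = 1.5e+10 / 1.5e+09 ≈ 10.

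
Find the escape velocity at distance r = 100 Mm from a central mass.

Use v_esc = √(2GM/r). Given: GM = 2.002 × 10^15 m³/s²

Convert to SI: r = 100 Mm = 1e+08 m.
Escape velocity comes from setting total energy to zero: ½v² − GM/r = 0 ⇒ v_esc = √(2GM / r).
v_esc = √(2 · 2.002e+15 / 1e+08) m/s ≈ 6328 m/s = 6.328 km/s.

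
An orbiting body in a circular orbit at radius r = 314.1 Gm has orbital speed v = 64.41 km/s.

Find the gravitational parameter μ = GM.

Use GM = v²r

Convert to SI: r = 314.1 Gm = 3.141e+11 m; v = 64.41 km/s = 64410 m/s.
For a circular orbit v² = GM/r, so GM = v² · r.
GM = (64410)² · 3.141e+11 m³/s² ≈ 1.303e+21 m³/s² = 1.303 × 10^21 m³/s².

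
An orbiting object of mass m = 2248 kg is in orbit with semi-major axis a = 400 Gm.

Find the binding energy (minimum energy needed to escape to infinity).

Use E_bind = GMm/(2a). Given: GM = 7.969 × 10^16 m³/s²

Convert to SI: a = 400 Gm = 4e+11 m.
Total orbital energy is E = −GMm/(2a); binding energy is E_bind = −E = GMm/(2a).
E_bind = 7.969e+16 · 2248 / (2 · 4e+11) J ≈ 2.239e+08 J = 223.9 MJ.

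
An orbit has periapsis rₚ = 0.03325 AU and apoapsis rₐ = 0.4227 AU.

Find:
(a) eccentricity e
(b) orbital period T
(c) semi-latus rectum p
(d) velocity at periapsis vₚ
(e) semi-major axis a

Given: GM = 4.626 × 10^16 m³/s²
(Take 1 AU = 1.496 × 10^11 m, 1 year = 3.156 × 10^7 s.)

Convert to SI: rₚ = 0.03325 AU = 4.9742e+09 m; rₐ = 0.4227 AU = 6.32359e+10 m.
(a) e = (rₐ − rₚ)/(rₐ + rₚ) = (6.32359e+10 − 4.9742e+09)/(6.32359e+10 + 4.9742e+09) ≈ 0.8542
(b) With a = (rₚ + rₐ)/2 = 3.41051e+10 m, T = 2π √(a³/GM) = 2π √((3.41051e+10)³/4.626e+16) s ≈ 1.84e+08 s
(c) From a = (rₚ + rₐ)/2 = 3.41051e+10 m and e = (rₐ − rₚ)/(rₐ + rₚ) = 0.854151, p = a(1 − e²) = 3.41051e+10 · (1 − (0.854151)²) ≈ 9.223e+09 m
(d) With a = (rₚ + rₐ)/2 = 3.41051e+10 m, vₚ = √(GM (2/rₚ − 1/a)) = √(4.626e+16 · (2/4.9742e+09 − 1/3.41051e+10)) m/s ≈ 4153 m/s
(e) a = (rₚ + rₐ)/2 = (4.9742e+09 + 6.32359e+10)/2 ≈ 3.411e+10 m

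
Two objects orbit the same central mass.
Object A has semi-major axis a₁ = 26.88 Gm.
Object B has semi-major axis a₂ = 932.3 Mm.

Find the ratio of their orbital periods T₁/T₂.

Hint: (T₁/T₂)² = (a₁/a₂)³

Convert to SI: a₁ = 26.88 Gm = 2.688e+10 m; a₂ = 932.3 Mm = 9.323e+08 m.
From Kepler's third law, (T₁/T₂)² = (a₁/a₂)³, so T₁/T₂ = (a₁/a₂)^(3/2).
a₁/a₂ = 2.688e+10 / 9.323e+08 = 28.8319.
T₁/T₂ = (28.8319)^(3/2) ≈ 154.8.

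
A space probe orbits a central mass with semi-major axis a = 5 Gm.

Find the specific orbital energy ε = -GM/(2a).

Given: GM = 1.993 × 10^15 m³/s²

Convert to SI: a = 5 Gm = 5e+09 m.
ε = −GM / (2a).
ε = −1.993e+15 / (2 · 5e+09) J/kg ≈ -1.993e+05 J/kg = -199.3 kJ/kg.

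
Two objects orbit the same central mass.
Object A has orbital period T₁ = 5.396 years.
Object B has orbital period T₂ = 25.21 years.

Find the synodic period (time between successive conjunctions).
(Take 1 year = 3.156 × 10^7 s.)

Convert to SI: T₁ = 5.396 years = 1.70298e+08 s; T₂ = 25.21 years = 7.95628e+08 s.
T_syn = |T₁ · T₂ / (T₁ − T₂)|.
T_syn = |1.70298e+08 · 7.95628e+08 / (1.70298e+08 − 7.95628e+08)| s ≈ 2.167e+08 s = 6.866 years.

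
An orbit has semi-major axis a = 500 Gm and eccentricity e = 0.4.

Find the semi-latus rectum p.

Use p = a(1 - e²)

Convert to SI: a = 500 Gm = 5e+11 m.
p = a (1 − e²).
p = 5e+11 · (1 − (0.4)²) = 5e+11 · 0.84 ≈ 4.2e+11 m = 420 Gm.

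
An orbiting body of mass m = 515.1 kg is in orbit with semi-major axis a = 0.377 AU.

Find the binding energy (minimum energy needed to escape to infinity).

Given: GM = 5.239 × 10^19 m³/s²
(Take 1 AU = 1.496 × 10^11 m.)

Convert to SI: a = 0.377 AU = 5.63992e+10 m.
Total orbital energy is E = −GMm/(2a); binding energy is E_bind = −E = GMm/(2a).
E_bind = 5.239e+19 · 515.1 / (2 · 5.63992e+10) J ≈ 2.392e+11 J = 239.2 GJ.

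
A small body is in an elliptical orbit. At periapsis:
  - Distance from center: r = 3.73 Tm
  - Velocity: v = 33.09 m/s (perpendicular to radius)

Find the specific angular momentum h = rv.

Convert to SI: r = 3.73 Tm = 3.73e+12 m.
With v perpendicular to r, h = r · v.
h = 3.73e+12 · 33.09 m²/s ≈ 1.234e+14 m²/s.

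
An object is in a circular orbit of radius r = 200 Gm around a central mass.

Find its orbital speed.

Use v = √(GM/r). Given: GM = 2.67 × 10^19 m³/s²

Convert to SI: r = 200 Gm = 2e+11 m.
For a circular orbit, gravity supplies the centripetal force, so v = √(GM / r).
v = √(2.67e+19 / 2e+11) m/s ≈ 1.155e+04 m/s = 11.55 km/s.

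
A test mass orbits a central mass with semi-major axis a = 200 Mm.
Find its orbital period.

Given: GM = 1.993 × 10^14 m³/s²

Convert to SI: a = 200 Mm = 2e+08 m.
Kepler's third law: T = 2π √(a³ / GM).
Substituting a = 2e+08 m and GM = 1.993e+14 m³/s²:
T = 2π √((2e+08)³ / 1.993e+14) s
T ≈ 1.259e+06 s = 14.57 days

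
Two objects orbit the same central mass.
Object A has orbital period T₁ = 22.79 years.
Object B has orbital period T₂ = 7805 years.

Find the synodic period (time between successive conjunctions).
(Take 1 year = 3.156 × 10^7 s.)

Convert to SI: T₁ = 22.79 years = 7.19252e+08 s; T₂ = 7805 years = 2.46326e+11 s.
T_syn = |T₁ · T₂ / (T₁ − T₂)|.
T_syn = |7.19252e+08 · 2.46326e+11 / (7.19252e+08 − 2.46326e+11)| s ≈ 7.214e+08 s = 22.86 years.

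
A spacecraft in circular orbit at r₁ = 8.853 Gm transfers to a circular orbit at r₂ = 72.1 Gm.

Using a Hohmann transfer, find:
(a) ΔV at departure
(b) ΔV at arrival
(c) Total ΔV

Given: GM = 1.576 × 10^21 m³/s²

Convert to SI: r₁ = 8.853 Gm = 8.853e+09 m; r₂ = 72.1 Gm = 7.21e+10 m.
Transfer semi-major axis: a_t = (r₁ + r₂)/2 = (8.853e+09 + 7.21e+10)/2 = 4.04765e+10 m.
Circular speeds: v₁ = √(GM/r₁) = 421923 m/s, v₂ = √(GM/r₂) = 147846 m/s.
Transfer speeds (vis-viva v² = GM(2/r − 1/a_t)): v₁ᵗ = 563118 m/s, v₂ᵗ = 69144 m/s.
(a) ΔV₁ = |v₁ᵗ − v₁| ≈ 1.412e+05 m/s = 141.2 km/s.
(b) ΔV₂ = |v₂ − v₂ᵗ| ≈ 7.87e+04 m/s = 78.7 km/s.
(c) ΔV_total = ΔV₁ + ΔV₂ ≈ 2.199e+05 m/s = 219.9 km/s.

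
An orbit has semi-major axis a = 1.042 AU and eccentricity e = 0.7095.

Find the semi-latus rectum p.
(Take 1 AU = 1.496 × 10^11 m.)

Convert to SI: a = 1.042 AU = 1.55883e+11 m.
p = a (1 − e²).
p = 1.55883e+11 · (1 − (0.7095)²) = 1.55883e+11 · 0.49661 ≈ 7.741e+10 m = 0.5175 AU.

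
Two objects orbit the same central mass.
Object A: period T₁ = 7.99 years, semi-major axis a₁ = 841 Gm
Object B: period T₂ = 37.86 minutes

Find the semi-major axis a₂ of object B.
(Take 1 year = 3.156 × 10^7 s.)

Convert to SI: T₁ = 7.99 years = 2.52164e+08 s; a₁ = 841 Gm = 8.41e+11 m; T₂ = 37.86 minutes = 2271.6 s.
Kepler's third law: (T₁/T₂)² = (a₁/a₂)³ ⇒ a₂ = a₁ · (T₂/T₁)^(2/3).
T₂/T₁ = 2271.6 / 2.52164e+08 = 9.00841e-06.
a₂ = 8.41e+11 · (9.00841e-06)^(2/3) m ≈ 3.641e+08 m = 364.1 Mm.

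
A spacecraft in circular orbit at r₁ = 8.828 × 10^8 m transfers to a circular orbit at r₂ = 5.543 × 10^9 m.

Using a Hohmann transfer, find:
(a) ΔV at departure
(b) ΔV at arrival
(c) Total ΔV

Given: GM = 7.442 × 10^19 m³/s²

Transfer semi-major axis: a_t = (r₁ + r₂)/2 = (8.828e+08 + 5.543e+09)/2 = 3.2129e+09 m.
Circular speeds: v₁ = √(GM/r₁) = 290345 m/s, v₂ = √(GM/r₂) = 115870 m/s.
Transfer speeds (vis-viva v² = GM(2/r − 1/a_t)): v₁ᵗ = 381362 m/s, v₂ᵗ = 60737.2 m/s.
(a) ΔV₁ = |v₁ᵗ − v₁| ≈ 9.102e+04 m/s = 91.02 km/s.
(b) ΔV₂ = |v₂ − v₂ᵗ| ≈ 5.513e+04 m/s = 55.13 km/s.
(c) ΔV_total = ΔV₁ + ΔV₂ ≈ 1.462e+05 m/s = 146.2 km/s.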